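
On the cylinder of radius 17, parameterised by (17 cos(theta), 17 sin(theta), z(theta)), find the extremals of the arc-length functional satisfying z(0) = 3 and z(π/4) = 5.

Parameterise the cylinder of radius R = 17 as
    r(θ) = (17 cos θ, 17 sin θ, z(θ)).
The arc-length element is
    ds = sqrt(289 + (dz/dθ)^2) dθ,
so the Lagrangian is L = sqrt(289 + z'^2).
L depends on z' only, not on z or θ, so ∂L/∂z = 0 and
    ∂L/∂z' = z' / sqrt(289 + z'^2).
The Euler-Lagrange equation gives
    d/dθ( z' / sqrt(289 + z'^2) ) = 0,
so z' is constant. Integrating once:
    z(θ) = a θ + b,
a helix on the cylinder (a straight line when the cylinder is unrolled). The constants a, b are determined by the endpoint conditions.
With endpoint conditions z(0) = 3 and z(π/4) = 5: from z(0) = b we get b = 3, and a·π/4 + 3 = 5 gives a = 8/π, so
    z(θ) = (8/π) θ + 3.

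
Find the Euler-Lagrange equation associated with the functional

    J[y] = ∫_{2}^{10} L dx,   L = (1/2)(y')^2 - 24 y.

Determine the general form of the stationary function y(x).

The Lagrangian is L = (1/2)(y')^2 - 24 y.
∂L/∂y = -24.
∂L/∂y' = y'.
The Euler-Lagrange equation d/dx(∂L/∂y') − ∂L/∂y = 0 becomes:
    y'' + 24 = 0
General solution: y(x) = -12 x^2 + A x + B, where A and B are arbitrary constants fixed by the endpoint conditions.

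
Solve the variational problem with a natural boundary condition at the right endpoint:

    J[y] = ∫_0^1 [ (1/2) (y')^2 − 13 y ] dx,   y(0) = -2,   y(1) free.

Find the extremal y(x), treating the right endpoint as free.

The Lagrangian L = (1/2) (y')^2 − 13 y gives
    ∂L/∂y = −13,   ∂L/∂y' = y'.
Euler-Lagrange: d/dx(y') − (−13) = 0, i.e. y'' + 13 = 0, so
    y(x) = −(13/2) x^2 + C1 x + C2.
Fixed left endpoint y(0) = -2 ⇒ C2 = -2.
The right endpoint x = 1 is free, so the natural (transversality) condition is ∂L/∂y' |_{x=1} = 0, i.e. y'(1) = 0.
Compute y'(x) = −13 x + C1, so y'(1) = −13 + C1 = 0 ⇒ C1 = 13.
Therefore the extremal is
    y(x) = −(13/2) x^2 + 13 x − 2.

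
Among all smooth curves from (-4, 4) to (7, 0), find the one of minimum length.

Arc-length functional: J[y] = ∫ sqrt(1 + (y')^2) dx.
Lagrangian L = sqrt(1 + (y')^2) has no explicit y dependence, so ∂L/∂y = 0 and the Euler-Lagrange equation gives
    d/dx( y' / sqrt(1 + (y')^2) ) = 0  ⇒  y' / sqrt(1 + (y')^2) = const.
Hence y' is constant, so y(x) is affine.
Fitting the endpoints (-4, 4) and (7, 0):
    slope m = (0 − 4) / (7 − (-4)) = -4/11,
    intercept c = 4 − m·(-4) = 28/11.
Extremal: y(x) = (-4/11) x + 28/11.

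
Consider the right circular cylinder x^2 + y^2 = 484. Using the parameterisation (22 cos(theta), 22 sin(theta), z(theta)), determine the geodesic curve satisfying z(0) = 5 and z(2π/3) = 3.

Parameterise the cylinder of radius R = 22 as
    r(θ) = (22 cos θ, 22 sin θ, z(θ)).
The arc-length element is
    ds = sqrt(484 + (dz/dθ)^2) dθ,
so the Lagrangian is L = sqrt(484 + z'^2).
L depends on z' only, not on z or θ, so ∂L/∂z = 0 and
    ∂L/∂z' = z' / sqrt(484 + z'^2).
The Euler-Lagrange equation gives
    d/dθ( z' / sqrt(484 + z'^2) ) = 0,
so z' is constant. Integrating once:
    z(θ) = a θ + b,
a helix on the cylinder (a straight line when the cylinder is unrolled). The constants a, b are determined by the endpoint conditions.
With endpoint conditions z(0) = 5 and z(2π/3) = 3: from z(0) = b we get b = 5, and a·2π/3 + 5 = 3 gives a = -3/π, so
    z(θ) = (-3/π) θ + 5.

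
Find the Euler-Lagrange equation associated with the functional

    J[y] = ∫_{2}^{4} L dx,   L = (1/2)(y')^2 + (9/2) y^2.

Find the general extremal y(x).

The Lagrangian is L = (1/2)(y')^2 + (9/2) y^2.
∂L/∂y = 9y.
∂L/∂y' = y'.
The Euler-Lagrange equation d/dx(∂L/∂y') − ∂L/∂y = 0 becomes:
    y'' - 9 y = 0
General solution: y(x) = A e^(3x) + B e^(-3x), where A and B are arbitrary constants fixed by the endpoint conditions.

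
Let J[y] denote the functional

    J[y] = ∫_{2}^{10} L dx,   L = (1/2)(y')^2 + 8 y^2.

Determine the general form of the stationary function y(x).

The Lagrangian is L = (1/2)(y')^2 + 8 y^2.
∂L/∂y = 16y.
∂L/∂y' = y'.
The Euler-Lagrange equation d/dx(∂L/∂y') − ∂L/∂y = 0 becomes:
    y'' - 16 y = 0
General solution: y(x) = A e^(4x) + B e^(-4x), where A and B are arbitrary constants fixed by the endpoint conditions.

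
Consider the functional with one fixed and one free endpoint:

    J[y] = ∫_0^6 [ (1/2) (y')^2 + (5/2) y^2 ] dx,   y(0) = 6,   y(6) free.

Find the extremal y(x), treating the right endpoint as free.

The Lagrangian L = (1/2) (y')^2 + (5/2) y^2 gives
    ∂L/∂y = 5 y,   ∂L/∂y' = y'.
Euler-Lagrange: y'' − 5 y = 0.
With k = sqrt(5), the general solution is
    y(x) = A cosh(sqrt(5) x) + B sinh(sqrt(5) x).
Fixed left endpoint y(0) = 6 ⇒ A = 6.
The right endpoint x = 6 is free, so the natural (transversality) condition is ∂L/∂y' |_{x=6} = 0, i.e. y'(6) = 0.
Compute y'(x) = A k sinh(k x) + B k cosh(k x), so
    y'(6) = A k sinh(k·6) + B k cosh(k·6) = 0
    ⇒ B = −A tanh(k·6) = − 6 tanh(sqrt(5)·6).
Therefore the extremal is
    y(x) = 6 cosh(sqrt(5) x) − 6 tanh(sqrt(5)·6) sinh(sqrt(5) x).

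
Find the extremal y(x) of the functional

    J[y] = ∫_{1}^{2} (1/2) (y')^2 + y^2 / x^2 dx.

The Lagrangian is L = (1/2) (y')^2 + y^2 / x^2.
Compute ∂L/∂y = 2y/x^2, ∂L/∂y' = y'.
The Euler-Lagrange equation d/dx(∂L/∂y') − ∂L/∂y = 0 reduces to
    y'' − 2/x^2 · y = 0  (x > 0).
Its general solution is
    y(x) = A x^2 + B / x,
with A, B fixed by the endpoint conditions.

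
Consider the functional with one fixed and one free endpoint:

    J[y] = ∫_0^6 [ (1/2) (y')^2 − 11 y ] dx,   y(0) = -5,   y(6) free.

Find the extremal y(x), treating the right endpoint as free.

The Lagrangian L = (1/2) (y')^2 − 11 y gives
    ∂L/∂y = −11,   ∂L/∂y' = y'.
Euler-Lagrange: d/dx(y') − (−11) = 0, i.e. y'' + 11 = 0, so
    y(x) = −(11/2) x^2 + C1 x + C2.
Fixed left endpoint y(0) = -5 ⇒ C2 = -5.
The right endpoint x = 6 is free, so the natural (transversality) condition is ∂L/∂y' |_{x=6} = 0, i.e. y'(6) = 0.
Compute y'(x) = −11 x + C1, so y'(6) = −66 + C1 = 0 ⇒ C1 = 66.
Therefore the extremal is
    y(x) = −(11/2) x^2 + 66 x − 5.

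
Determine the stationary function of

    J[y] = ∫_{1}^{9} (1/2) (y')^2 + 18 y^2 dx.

The Lagrangian is L = (1/2) (y')^2 + 18 y^2.
Compute ∂L/∂y = 36y, ∂L/∂y' = y'.
The Euler-Lagrange equation d/dx(∂L/∂y') − ∂L/∂y = 0 reduces to
    y'' − 36 y = 0.
Its general solution is
    y(x) = A e^(6x) + B e^(−6x),
with A, B fixed by the endpoint conditions.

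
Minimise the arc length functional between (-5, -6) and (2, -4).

Arc-length functional: J[y] = ∫ sqrt(1 + (y')^2) dx.
Lagrangian L = sqrt(1 + (y')^2) has no explicit y dependence, so ∂L/∂y = 0 and the Euler-Lagrange equation gives
    d/dx( y' / sqrt(1 + (y')^2) ) = 0  ⇒  y' / sqrt(1 + (y')^2) = const.
Hence y' is constant, so y(x) is affine.
Fitting the endpoints (-5, -6) and (2, -4):
    slope m = ((-4) − (-6)) / (2 − (-5)) = 2/7,
    intercept c = (-6) − m·(-5) = -32/7.
Extremal: y(x) = (2/7) x - 32/7.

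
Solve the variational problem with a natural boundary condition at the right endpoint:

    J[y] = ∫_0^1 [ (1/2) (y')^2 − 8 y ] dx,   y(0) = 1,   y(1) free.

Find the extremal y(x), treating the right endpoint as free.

The Lagrangian L = (1/2) (y')^2 − 8 y gives
    ∂L/∂y = −8,   ∂L/∂y' = y'.
Euler-Lagrange: d/dx(y') − (−8) = 0, i.e. y'' + 8 = 0, so
    y(x) = −(8/2) x^2 + C1 x + C2.
Fixed left endpoint y(0) = 1 ⇒ C2 = 1.
The right endpoint x = 1 is free, so the natural (transversality) condition is ∂L/∂y' |_{x=1} = 0, i.e. y'(1) = 0.
Compute y'(x) = −8 x + C1, so y'(1) = −8 + C1 = 0 ⇒ C1 = 8.
Therefore the extremal is
    y(x) = −4 x^2 + 8 x + 1.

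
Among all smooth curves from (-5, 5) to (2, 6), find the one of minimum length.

Arc-length functional: J[y] = ∫ sqrt(1 + (y')^2) dx.
Lagrangian L = sqrt(1 + (y')^2) has no explicit y dependence, so ∂L/∂y = 0 and the Euler-Lagrange equation gives
    d/dx( y' / sqrt(1 + (y')^2) ) = 0  ⇒  y' / sqrt(1 + (y')^2) = const.
Hence y' is constant, so y(x) is affine.
Fitting the endpoints (-5, 5) and (2, 6):
    slope m = (6 − 5) / (2 − (-5)) = 1/7,
    intercept c = 5 − m·(-5) = 40/7.
Extremal: y(x) = (1/7) x + 40/7.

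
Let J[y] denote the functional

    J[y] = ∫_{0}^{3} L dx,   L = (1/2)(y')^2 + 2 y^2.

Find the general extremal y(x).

The Lagrangian is L = (1/2)(y')^2 + 2 y^2.
∂L/∂y = 4y.
∂L/∂y' = y'.
The Euler-Lagrange equation d/dx(∂L/∂y') − ∂L/∂y = 0 becomes:
    y'' - 4 y = 0
General solution: y(x) = A e^(2x) + B e^(-2x), where A and B are arbitrary constants fixed by the endpoint conditions.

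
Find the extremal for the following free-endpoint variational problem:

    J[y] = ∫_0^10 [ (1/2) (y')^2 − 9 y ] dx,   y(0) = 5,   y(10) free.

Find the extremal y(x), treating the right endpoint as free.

The Lagrangian L = (1/2) (y')^2 − 9 y gives
    ∂L/∂y = −9,   ∂L/∂y' = y'.
Euler-Lagrange: d/dx(y') − (−9) = 0, i.e. y'' + 9 = 0, so
    y(x) = −(9/2) x^2 + C1 x + C2.
Fixed left endpoint y(0) = 5 ⇒ C2 = 5.
The right endpoint x = 10 is free, so the natural (transversality) condition is ∂L/∂y' |_{x=10} = 0, i.e. y'(10) = 0.
Compute y'(x) = −9 x + C1, so y'(10) = −90 + C1 = 0 ⇒ C1 = 90.
Therefore the extremal is
    y(x) = −(9/2) x^2 + 90 x + 5.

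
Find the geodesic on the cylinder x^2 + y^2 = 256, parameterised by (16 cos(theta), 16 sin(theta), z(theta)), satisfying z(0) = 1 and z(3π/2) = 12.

Parameterise the cylinder of radius R = 16 as
    r(θ) = (16 cos θ, 16 sin θ, z(θ)).
The arc-length element is
    ds = sqrt(256 + (dz/dθ)^2) dθ,
so the Lagrangian is L = sqrt(256 + z'^2).
L depends on z' only, not on z or θ, so ∂L/∂z = 0 and
    ∂L/∂z' = z' / sqrt(256 + z'^2).
The Euler-Lagrange equation gives
    d/dθ( z' / sqrt(256 + z'^2) ) = 0,
so z' is constant. Integrating once:
    z(θ) = a θ + b,
a helix on the cylinder (a straight line when the cylinder is unrolled). The constants a, b are determined by the endpoint conditions.
With endpoint conditions z(0) = 1 and z(3π/2) = 12: from z(0) = b we get b = 1, and a·3π/2 + 1 = 12 gives a = 22/(3π), so
    z(θ) = (22/(3π)) θ + 1.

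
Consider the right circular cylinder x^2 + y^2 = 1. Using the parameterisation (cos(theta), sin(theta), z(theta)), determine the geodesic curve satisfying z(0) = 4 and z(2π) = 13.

Parameterise the cylinder of radius R = 1 as
    r(θ) = (cos θ, sin θ, z(θ)).
The arc-length element is
    ds = sqrt(1 + (dz/dθ)^2) dθ,
so the Lagrangian is L = sqrt(1 + z'^2).
L depends on z' only, not on z or θ, so ∂L/∂z = 0 and
    ∂L/∂z' = z' / sqrt(1 + z'^2).
The Euler-Lagrange equation gives
    d/dθ( z' / sqrt(1 + z'^2) ) = 0,
so z' is constant. Integrating once:
    z(θ) = a θ + b,
a helix on the cylinder (a straight line when the cylinder is unrolled). The constants a, b are determined by the endpoint conditions.
With endpoint conditions z(0) = 4 and z(2π) = 13: from z(0) = b we get b = 4, and a·2π + 4 = 13 gives a = 9/(2π), so
    z(θ) = (9/(2π)) θ + 4.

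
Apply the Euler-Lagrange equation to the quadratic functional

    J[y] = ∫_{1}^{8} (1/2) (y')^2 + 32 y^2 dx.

The Lagrangian is L = (1/2) (y')^2 + 32 y^2.
Compute ∂L/∂y = 64y, ∂L/∂y' = y'.
The Euler-Lagrange equation d/dx(∂L/∂y') − ∂L/∂y = 0 reduces to
    y'' − 64 y = 0.
Its general solution is
    y(x) = A e^(8x) + B e^(−8x),
with A, B fixed by the endpoint conditions.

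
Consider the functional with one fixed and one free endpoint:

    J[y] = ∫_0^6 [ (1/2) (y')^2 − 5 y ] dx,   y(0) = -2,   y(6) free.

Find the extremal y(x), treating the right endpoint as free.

The Lagrangian L = (1/2) (y')^2 − 5 y gives
    ∂L/∂y = −5,   ∂L/∂y' = y'.
Euler-Lagrange: d/dx(y') − (−5) = 0, i.e. y'' + 5 = 0, so
    y(x) = −(5/2) x^2 + C1 x + C2.
Fixed left endpoint y(0) = -2 ⇒ C2 = -2.
The right endpoint x = 6 is free, so the natural (transversality) condition is ∂L/∂y' |_{x=6} = 0, i.e. y'(6) = 0.
Compute y'(x) = −5 x + C1, so y'(6) = −30 + C1 = 0 ⇒ C1 = 30.
Therefore the extremal is
    y(x) = −(5/2) x^2 + 30 x − 2.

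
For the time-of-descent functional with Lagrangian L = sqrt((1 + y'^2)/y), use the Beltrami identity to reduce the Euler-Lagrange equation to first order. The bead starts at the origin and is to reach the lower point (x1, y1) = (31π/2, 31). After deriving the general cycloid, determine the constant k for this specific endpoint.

The Lagrangian L = sqrt((1 + y'^2) / y) has no explicit x dependence, so the Beltrami identity applies:
    L − y' ∂L/∂y' = C.
Compute ∂L/∂y' = y' / sqrt(y (1 + y'^2)).
Substitute:
    sqrt((1 + y'^2)/y) − y'·y' / sqrt(y (1 + y'^2))
    = (1 + y'^2) / sqrt(y (1 + y'^2)) − y'^2 / sqrt(y (1 + y'^2))
    = 1 / sqrt(y (1 + y'^2)) = C.
Squaring and rearranging gives the first integral
    y (1 + y'^2) = 1/C^2 =: k   (constant).
Solving this first-order ODE by the substitution
    y = (k/2)(1 − cos θ)
yields the cycloid parameterisation
    x(θ) = (k/2)(θ − sin θ),   y(θ) = (k/2)(1 − cos θ).
The constant k is fixed by the endpoint condition.
Now fit the given lower endpoint (x1, y1) = (31π/2, 31). At the bottom of the first arch (θ = π), the parametric equations give
    y(π) = (k/2)(1 − cos π) = k,
    x(π) = (k/2)(π − sin π) = kπ/2.
Matching y(π) = 31 gives k = 31, consistent with x(π) = 31π/2. Therefore the specific cycloid is
    x(θ) = (31/2)(θ − sin θ),   y(θ) = (31/2)(1 − cos θ).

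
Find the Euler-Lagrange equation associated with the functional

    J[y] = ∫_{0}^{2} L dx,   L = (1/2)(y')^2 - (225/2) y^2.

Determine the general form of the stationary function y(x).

The Lagrangian is L = (1/2)(y')^2 - (225/2) y^2.
∂L/∂y = -225y.
∂L/∂y' = y'.
The Euler-Lagrange equation d/dx(∂L/∂y') − ∂L/∂y = 0 becomes:
    y'' + 225 y = 0
General solution: y(x) = A sin(15x) + B cos(15x), where A and B are arbitrary constants fixed by the endpoint conditions.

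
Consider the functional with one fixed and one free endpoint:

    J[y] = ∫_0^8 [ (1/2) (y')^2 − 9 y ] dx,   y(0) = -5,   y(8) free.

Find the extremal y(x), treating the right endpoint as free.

The Lagrangian L = (1/2) (y')^2 − 9 y gives
    ∂L/∂y = −9,   ∂L/∂y' = y'.
Euler-Lagrange: d/dx(y') − (−9) = 0, i.e. y'' + 9 = 0, so
    y(x) = −(9/2) x^2 + C1 x + C2.
Fixed left endpoint y(0) = -5 ⇒ C2 = -5.
The right endpoint x = 8 is free, so the natural (transversality) condition is ∂L/∂y' |_{x=8} = 0, i.e. y'(8) = 0.
Compute y'(x) = −9 x + C1, so y'(8) = −72 + C1 = 0 ⇒ C1 = 72.
Therefore the extremal is
    y(x) = −(9/2) x^2 + 72 x − 5.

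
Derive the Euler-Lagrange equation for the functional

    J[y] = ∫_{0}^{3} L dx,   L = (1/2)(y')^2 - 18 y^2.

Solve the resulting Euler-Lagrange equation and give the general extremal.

The Lagrangian is L = (1/2)(y')^2 - 18 y^2.
∂L/∂y = -36y.
∂L/∂y' = y'.
The Euler-Lagrange equation d/dx(∂L/∂y') − ∂L/∂y = 0 becomes:
    y'' + 36 y = 0
General solution: y(x) = A sin(6x) + B cos(6x), where A and B are arbitrary constants fixed by the endpoint conditions.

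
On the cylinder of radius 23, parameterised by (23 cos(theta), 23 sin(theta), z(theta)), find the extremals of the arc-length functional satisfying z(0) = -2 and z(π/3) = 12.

Parameterise the cylinder of radius R = 23 as
    r(θ) = (23 cos θ, 23 sin θ, z(θ)).
The arc-length element is
    ds = sqrt(529 + (dz/dθ)^2) dθ,
so the Lagrangian is L = sqrt(529 + z'^2).
L depends on z' only, not on z or θ, so ∂L/∂z = 0 and
    ∂L/∂z' = z' / sqrt(529 + z'^2).
The Euler-Lagrange equation gives
    d/dθ( z' / sqrt(529 + z'^2) ) = 0,
so z' is constant. Integrating once:
    z(θ) = a θ + b,
a helix on the cylinder (a straight line when the cylinder is unrolled). The constants a, b are determined by the endpoint conditions.
With endpoint conditions z(0) = -2 and z(π/3) = 12: from z(0) = b we get b = -2, and a·π/3 + -2 = 12 gives a = 42/π, so
    z(θ) = (42/π) θ − 2.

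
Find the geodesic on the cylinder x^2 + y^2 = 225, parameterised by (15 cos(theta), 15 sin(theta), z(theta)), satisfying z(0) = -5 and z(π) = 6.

Parameterise the cylinder of radius R = 15 as
    r(θ) = (15 cos θ, 15 sin θ, z(θ)).
The arc-length element is
    ds = sqrt(225 + (dz/dθ)^2) dθ,
so the Lagrangian is L = sqrt(225 + z'^2).
L depends on z' only, not on z or θ, so ∂L/∂z = 0 and
    ∂L/∂z' = z' / sqrt(225 + z'^2).
The Euler-Lagrange equation gives
    d/dθ( z' / sqrt(225 + z'^2) ) = 0,
so z' is constant. Integrating once:
    z(θ) = a θ + b,
a helix on the cylinder (a straight line when the cylinder is unrolled). The constants a, b are determined by the endpoint conditions.
With endpoint conditions z(0) = -5 and z(π) = 6: from z(0) = b we get b = -5, and a·π + -5 = 6 gives a = 11/π, so
    z(θ) = (11/π) θ − 5.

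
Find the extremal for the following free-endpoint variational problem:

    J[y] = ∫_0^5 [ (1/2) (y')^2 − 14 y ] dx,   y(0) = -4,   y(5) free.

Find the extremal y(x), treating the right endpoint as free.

The Lagrangian L = (1/2) (y')^2 − 14 y gives
    ∂L/∂y = −14,   ∂L/∂y' = y'.
Euler-Lagrange: d/dx(y') − (−14) = 0, i.e. y'' + 14 = 0, so
    y(x) = −(14/2) x^2 + C1 x + C2.
Fixed left endpoint y(0) = -4 ⇒ C2 = -4.
The right endpoint x = 5 is free, so the natural (transversality) condition is ∂L/∂y' |_{x=5} = 0, i.e. y'(5) = 0.
Compute y'(x) = −14 x + C1, so y'(5) = −70 + C1 = 0 ⇒ C1 = 70.
Therefore the extremal is
    y(x) = −7 x^2 + 70 x − 4.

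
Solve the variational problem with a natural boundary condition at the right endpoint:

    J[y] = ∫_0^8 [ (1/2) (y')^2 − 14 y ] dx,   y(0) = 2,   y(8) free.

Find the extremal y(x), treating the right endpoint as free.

The Lagrangian L = (1/2) (y')^2 − 14 y gives
    ∂L/∂y = −14,   ∂L/∂y' = y'.
Euler-Lagrange: d/dx(y') − (−14) = 0, i.e. y'' + 14 = 0, so
    y(x) = −(14/2) x^2 + C1 x + C2.
Fixed left endpoint y(0) = 2 ⇒ C2 = 2.
The right endpoint x = 8 is free, so the natural (transversality) condition is ∂L/∂y' |_{x=8} = 0, i.e. y'(8) = 0.
Compute y'(x) = −14 x + C1, so y'(8) = −112 + C1 = 0 ⇒ C1 = 112.
Therefore the extremal is
    y(x) = −7 x^2 + 112 x + 2.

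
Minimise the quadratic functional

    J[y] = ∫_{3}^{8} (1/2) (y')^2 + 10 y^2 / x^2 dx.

The Lagrangian is L = (1/2) (y')^2 + 10 y^2 / x^2.
Compute ∂L/∂y = 20y/x^2, ∂L/∂y' = y'.
The Euler-Lagrange equation d/dx(∂L/∂y') − ∂L/∂y = 0 reduces to
    y'' − 20/x^2 · y = 0  (x > 0).
Its general solution is
    y(x) = A x^5 + B x^(-4),
with A, B fixed by the endpoint conditions.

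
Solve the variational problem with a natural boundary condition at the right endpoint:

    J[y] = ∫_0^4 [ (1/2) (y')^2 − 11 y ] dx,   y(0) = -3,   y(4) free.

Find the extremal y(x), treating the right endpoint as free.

The Lagrangian L = (1/2) (y')^2 − 11 y gives
    ∂L/∂y = −11,   ∂L/∂y' = y'.
Euler-Lagrange: d/dx(y') − (−11) = 0, i.e. y'' + 11 = 0, so
    y(x) = −(11/2) x^2 + C1 x + C2.
Fixed left endpoint y(0) = -3 ⇒ C2 = -3.
The right endpoint x = 4 is free, so the natural (transversality) condition is ∂L/∂y' |_{x=4} = 0, i.e. y'(4) = 0.
Compute y'(x) = −11 x + C1, so y'(4) = −44 + C1 = 0 ⇒ C1 = 44.
Therefore the extremal is
    y(x) = −(11/2) x^2 + 44 x − 3.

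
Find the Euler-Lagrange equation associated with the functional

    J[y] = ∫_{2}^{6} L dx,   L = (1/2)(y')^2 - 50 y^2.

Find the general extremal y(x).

The Lagrangian is L = (1/2)(y')^2 - 50 y^2.
∂L/∂y = -100y.
∂L/∂y' = y'.
The Euler-Lagrange equation d/dx(∂L/∂y') − ∂L/∂y = 0 becomes:
    y'' + 100 y = 0
General solution: y(x) = A sin(10x) + B cos(10x), where A and B are arbitrary constants fixed by the endpoint conditions.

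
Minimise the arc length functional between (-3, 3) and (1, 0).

Arc-length functional: J[y] = ∫ sqrt(1 + (y')^2) dx.
Lagrangian L = sqrt(1 + (y')^2) has no explicit y dependence, so ∂L/∂y = 0 and the Euler-Lagrange equation gives
    d/dx( y' / sqrt(1 + (y')^2) ) = 0  ⇒  y' / sqrt(1 + (y')^2) = const.
Hence y' is constant, so y(x) is affine.
Fitting the endpoints (-3, 3) and (1, 0):
    slope m = (0 − 3) / (1 − (-3)) = -3/4,
    intercept c = 3 − m·(-3) = 3/4.
Extremal: y(x) = (-3/4) x + 3/4.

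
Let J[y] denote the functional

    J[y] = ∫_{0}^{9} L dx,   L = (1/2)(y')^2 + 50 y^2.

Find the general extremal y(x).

The Lagrangian is L = (1/2)(y')^2 + 50 y^2.
∂L/∂y = 100y.
∂L/∂y' = y'.
The Euler-Lagrange equation d/dx(∂L/∂y') − ∂L/∂y = 0 becomes:
    y'' - 100 y = 0
General solution: y(x) = A e^(10x) + B e^(-10x), where A and B are arbitrary constants fixed by the endpoint conditions.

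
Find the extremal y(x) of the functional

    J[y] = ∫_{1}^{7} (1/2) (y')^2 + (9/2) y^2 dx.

The Lagrangian is L = (1/2) (y')^2 + (9/2) y^2.
Compute ∂L/∂y = 9y, ∂L/∂y' = y'.
The Euler-Lagrange equation d/dx(∂L/∂y') − ∂L/∂y = 0 reduces to
    y'' − 9 y = 0.
Its general solution is
    y(x) = A e^(3x) + B e^(−3x),
with A, B fixed by the endpoint conditions.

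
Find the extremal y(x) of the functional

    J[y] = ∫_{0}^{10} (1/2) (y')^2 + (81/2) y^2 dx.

The Lagrangian is L = (1/2) (y')^2 + (81/2) y^2.
Compute ∂L/∂y = 81y, ∂L/∂y' = y'.
The Euler-Lagrange equation d/dx(∂L/∂y') − ∂L/∂y = 0 reduces to
    y'' − 81 y = 0.
Its general solution is
    y(x) = A e^(9x) + B e^(−9x),
with A, B fixed by the endpoint conditions.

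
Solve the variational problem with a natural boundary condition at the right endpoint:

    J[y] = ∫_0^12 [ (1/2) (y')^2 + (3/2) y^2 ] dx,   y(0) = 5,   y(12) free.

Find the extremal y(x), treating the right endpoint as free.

The Lagrangian L = (1/2) (y')^2 + (3/2) y^2 gives
    ∂L/∂y = 3 y,   ∂L/∂y' = y'.
Euler-Lagrange: y'' − 3 y = 0.
With k = sqrt(3), the general solution is
    y(x) = A cosh(sqrt(3) x) + B sinh(sqrt(3) x).
Fixed left endpoint y(0) = 5 ⇒ A = 5.
The right endpoint x = 12 is free, so the natural (transversality) condition is ∂L/∂y' |_{x=12} = 0, i.e. y'(12) = 0.
Compute y'(x) = A k sinh(k x) + B k cosh(k x), so
    y'(12) = A k sinh(k·12) + B k cosh(k·12) = 0
    ⇒ B = −A tanh(k·12) = − 5 tanh(sqrt(3)·12).
Therefore the extremal is
    y(x) = 5 cosh(sqrt(3) x) − 5 tanh(sqrt(3)·12) sinh(sqrt(3) x).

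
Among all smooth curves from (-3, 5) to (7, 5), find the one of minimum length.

Arc-length functional: J[y] = ∫ sqrt(1 + (y')^2) dx.
Lagrangian L = sqrt(1 + (y')^2) has no explicit y dependence, so ∂L/∂y = 0 and the Euler-Lagrange equation gives
    d/dx( y' / sqrt(1 + (y')^2) ) = 0  ⇒  y' / sqrt(1 + (y')^2) = const.
Hence y' is constant, so y(x) is affine.
Fitting the endpoints (-3, 5) and (7, 5):
    slope m = (5 − 5) / (7 − (-3)) = 0,
    intercept c = 5 − m·(-3) = 5.
Extremal: y(x) = 5.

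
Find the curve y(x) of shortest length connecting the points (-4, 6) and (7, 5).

Arc-length functional: J[y] = ∫ sqrt(1 + (y')^2) dx.
Lagrangian L = sqrt(1 + (y')^2) has no explicit y dependence, so ∂L/∂y = 0 and the Euler-Lagrange equation gives
    d/dx( y' / sqrt(1 + (y')^2) ) = 0  ⇒  y' / sqrt(1 + (y')^2) = const.
Hence y' is constant, so y(x) is affine.
Fitting the endpoints (-4, 6) and (7, 5):
    slope m = (5 − 6) / (7 − (-4)) = -1/11,
    intercept c = 6 − m·(-4) = 62/11.
Extremal: y(x) = (-1/11) x + 62/11.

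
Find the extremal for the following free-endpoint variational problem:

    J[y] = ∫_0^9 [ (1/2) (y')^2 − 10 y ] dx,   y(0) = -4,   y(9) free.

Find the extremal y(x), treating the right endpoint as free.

The Lagrangian L = (1/2) (y')^2 − 10 y gives
    ∂L/∂y = −10,   ∂L/∂y' = y'.
Euler-Lagrange: d/dx(y') − (−10) = 0, i.e. y'' + 10 = 0, so
    y(x) = −(10/2) x^2 + C1 x + C2.
Fixed left endpoint y(0) = -4 ⇒ C2 = -4.
The right endpoint x = 9 is free, so the natural (transversality) condition is ∂L/∂y' |_{x=9} = 0, i.e. y'(9) = 0.
Compute y'(x) = −10 x + C1, so y'(9) = −90 + C1 = 0 ⇒ C1 = 90.
Therefore the extremal is
    y(x) = −5 x^2 + 90 x − 4.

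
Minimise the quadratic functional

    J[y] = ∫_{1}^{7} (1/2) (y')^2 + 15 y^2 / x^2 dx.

The Lagrangian is L = (1/2) (y')^2 + 15 y^2 / x^2.
Compute ∂L/∂y = 30y/x^2, ∂L/∂y' = y'.
The Euler-Lagrange equation d/dx(∂L/∂y') − ∂L/∂y = 0 reduces to
    y'' − 30/x^2 · y = 0  (x > 0).
Its general solution is
    y(x) = A x^6 + B x^(-5),
with A, B fixed by the endpoint conditions.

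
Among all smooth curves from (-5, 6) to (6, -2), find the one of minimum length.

Arc-length functional: J[y] = ∫ sqrt(1 + (y')^2) dx.
Lagrangian L = sqrt(1 + (y')^2) has no explicit y dependence, so ∂L/∂y = 0 and the Euler-Lagrange equation gives
    d/dx( y' / sqrt(1 + (y')^2) ) = 0  ⇒  y' / sqrt(1 + (y')^2) = const.
Hence y' is constant, so y(x) is affine.
Fitting the endpoints (-5, 6) and (6, -2):
    slope m = ((-2) − 6) / (6 − (-5)) = -8/11,
    intercept c = 6 − m·(-5) = 26/11.
Extremal: y(x) = (-8/11) x + 26/11.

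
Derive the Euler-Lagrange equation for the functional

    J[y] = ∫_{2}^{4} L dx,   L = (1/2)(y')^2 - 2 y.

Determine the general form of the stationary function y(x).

The Lagrangian is L = (1/2)(y')^2 - 2 y.
∂L/∂y = -2.
∂L/∂y' = y'.
The Euler-Lagrange equation d/dx(∂L/∂y') − ∂L/∂y = 0 becomes:
    y'' + 2 = 0
General solution: y(x) = -x^2 + A x + B, where A and B are arbitrary constants fixed by the endpoint conditions.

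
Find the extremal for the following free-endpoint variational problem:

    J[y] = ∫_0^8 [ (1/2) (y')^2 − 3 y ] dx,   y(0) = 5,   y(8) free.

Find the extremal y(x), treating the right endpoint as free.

The Lagrangian L = (1/2) (y')^2 − 3 y gives
    ∂L/∂y = −3,   ∂L/∂y' = y'.
Euler-Lagrange: d/dx(y') − (−3) = 0, i.e. y'' + 3 = 0, so
    y(x) = −(3/2) x^2 + C1 x + C2.
Fixed left endpoint y(0) = 5 ⇒ C2 = 5.
The right endpoint x = 8 is free, so the natural (transversality) condition is ∂L/∂y' |_{x=8} = 0, i.e. y'(8) = 0.
Compute y'(x) = −3 x + C1, so y'(8) = −24 + C1 = 0 ⇒ C1 = 24.
Therefore the extremal is
    y(x) = −(3/2) x^2 + 24 x + 5.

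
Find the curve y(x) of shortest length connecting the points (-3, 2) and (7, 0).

Arc-length functional: J[y] = ∫ sqrt(1 + (y')^2) dx.
Lagrangian L = sqrt(1 + (y')^2) has no explicit y dependence, so ∂L/∂y = 0 and the Euler-Lagrange equation gives
    d/dx( y' / sqrt(1 + (y')^2) ) = 0  ⇒  y' / sqrt(1 + (y')^2) = const.
Hence y' is constant, so y(x) is affine.
Fitting the endpoints (-3, 2) and (7, 0):
    slope m = (0 − 2) / (7 − (-3)) = -1/5,
    intercept c = 2 − m·(-3) = 7/5.
Extremal: y(x) = (-1/5) x + 7/5.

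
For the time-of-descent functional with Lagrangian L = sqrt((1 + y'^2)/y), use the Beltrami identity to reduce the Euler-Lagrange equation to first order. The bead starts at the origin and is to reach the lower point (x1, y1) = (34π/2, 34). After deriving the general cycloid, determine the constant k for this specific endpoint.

The Lagrangian L = sqrt((1 + y'^2) / y) has no explicit x dependence, so the Beltrami identity applies:
    L − y' ∂L/∂y' = C.
Compute ∂L/∂y' = y' / sqrt(y (1 + y'^2)).
Substitute:
    sqrt((1 + y'^2)/y) − y'·y' / sqrt(y (1 + y'^2))
    = (1 + y'^2) / sqrt(y (1 + y'^2)) − y'^2 / sqrt(y (1 + y'^2))
    = 1 / sqrt(y (1 + y'^2)) = C.
Squaring and rearranging gives the first integral
    y (1 + y'^2) = 1/C^2 =: k   (constant).
Solving this first-order ODE by the substitution
    y = (k/2)(1 − cos θ)
yields the cycloid parameterisation
    x(θ) = (k/2)(θ − sin θ),   y(θ) = (k/2)(1 − cos θ).
The constant k is fixed by the endpoint condition.
Now fit the given lower endpoint (x1, y1) = (34π/2, 34). At the bottom of the first arch (θ = π), the parametric equations give
    y(π) = (k/2)(1 − cos π) = k,
    x(π) = (k/2)(π − sin π) = kπ/2.
Matching y(π) = 34 gives k = 34, consistent with x(π) = 34π/2. Therefore the specific cycloid is
    x(θ) = (34/2)(θ − sin θ),   y(θ) = (34/2)(1 − cos θ).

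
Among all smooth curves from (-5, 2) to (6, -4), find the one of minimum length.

Arc-length functional: J[y] = ∫ sqrt(1 + (y')^2) dx.
Lagrangian L = sqrt(1 + (y')^2) has no explicit y dependence, so ∂L/∂y = 0 and the Euler-Lagrange equation gives
    d/dx( y' / sqrt(1 + (y')^2) ) = 0  ⇒  y' / sqrt(1 + (y')^2) = const.
Hence y' is constant, so y(x) is affine.
Fitting the endpoints (-5, 2) and (6, -4):
    slope m = ((-4) − 2) / (6 − (-5)) = -6/11,
    intercept c = 2 − m·(-5) = -8/11.
Extremal: y(x) = (-6/11) x - 8/11.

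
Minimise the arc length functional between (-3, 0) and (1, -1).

Arc-length functional: J[y] = ∫ sqrt(1 + (y')^2) dx.
Lagrangian L = sqrt(1 + (y')^2) has no explicit y dependence, so ∂L/∂y = 0 and the Euler-Lagrange equation gives
    d/dx( y' / sqrt(1 + (y')^2) ) = 0  ⇒  y' / sqrt(1 + (y')^2) = const.
Hence y' is constant, so y(x) is affine.
Fitting the endpoints (-3, 0) and (1, -1):
    slope m = ((-1) − 0) / (1 − (-3)) = -1/4,
    intercept c = 0 − m·(-3) = -3/4.
Extremal: y(x) = (-1/4) x - 3/4.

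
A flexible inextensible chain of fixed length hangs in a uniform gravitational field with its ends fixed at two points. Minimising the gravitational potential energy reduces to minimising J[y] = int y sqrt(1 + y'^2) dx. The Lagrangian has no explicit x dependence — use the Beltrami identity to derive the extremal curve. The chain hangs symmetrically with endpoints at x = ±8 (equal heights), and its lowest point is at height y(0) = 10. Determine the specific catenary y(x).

The Lagrangian L(y, y') = y sqrt(1 + y'^2) has no explicit x dependence, so the Beltrami identity applies:
    L − y' ∂L/∂y' = C.
Compute ∂L/∂y' = y · y' / sqrt(1 + y'^2). Then
    L − y' ∂L/∂y'
    = y sqrt(1 + y'^2) − y · y'^2 / sqrt(1 + y'^2)
    = y (1 + y'^2 − y'^2) / sqrt(1 + y'^2)
    = y / sqrt(1 + y'^2) = C.
Squaring gives y^2 = C^2 (1 + y'^2), i.e.
    y'^2 = y^2 / C^2 − 1.
Separating variables,
    dy / sqrt(y^2 − C^2) = dx / C,
and integrating gives arccosh(y / C) = (x − a)/C, so
    y(x) = C cosh((x − a)/C),
the catenary. The constants C and a are fixed by the two endpoint conditions (and, for the hanging-chain problem, the length constraint selects C).
Now fit the given data. The endpoints x = ±8 are symmetric at equal height, so the catenary is even about its minimum: a = 0 and y(x) = C cosh(x/C). The lowest point is y(0) = C cosh(0) = C, and we are told y(0) = 10, so C = 10. Therefore
    y(x) = 10 cosh(x/10),
and at the endpoints
    y(±8) = 10 cosh(8/10).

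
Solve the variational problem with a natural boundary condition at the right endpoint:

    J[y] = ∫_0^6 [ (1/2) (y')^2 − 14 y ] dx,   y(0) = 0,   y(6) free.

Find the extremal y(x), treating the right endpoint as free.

The Lagrangian L = (1/2) (y')^2 − 14 y gives
    ∂L/∂y = −14,   ∂L/∂y' = y'.
Euler-Lagrange: d/dx(y') − (−14) = 0, i.e. y'' + 14 = 0, so
    y(x) = −(14/2) x^2 + C1 x + C2.
Fixed left endpoint y(0) = 0 ⇒ C2 = 0.
The right endpoint x = 6 is free, so the natural (transversality) condition is ∂L/∂y' |_{x=6} = 0, i.e. y'(6) = 0.
Compute y'(x) = −14 x + C1, so y'(6) = −84 + C1 = 0 ⇒ C1 = 84.
Therefore the extremal is
    y(x) = −7 x^2 + 84 x.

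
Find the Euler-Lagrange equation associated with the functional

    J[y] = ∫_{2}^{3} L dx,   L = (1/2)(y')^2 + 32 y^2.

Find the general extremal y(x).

The Lagrangian is L = (1/2)(y')^2 + 32 y^2.
∂L/∂y = 64y.
∂L/∂y' = y'.
The Euler-Lagrange equation d/dx(∂L/∂y') − ∂L/∂y = 0 becomes:
    y'' - 64 y = 0
General solution: y(x) = A e^(8x) + B e^(-8x), where A and B are arbitrary constants fixed by the endpoint conditions.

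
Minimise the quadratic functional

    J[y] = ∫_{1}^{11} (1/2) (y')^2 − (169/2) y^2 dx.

The Lagrangian is L = (1/2) (y')^2 − (169/2) y^2.
Compute ∂L/∂y = -169y, ∂L/∂y' = y'.
The Euler-Lagrange equation d/dx(∂L/∂y') − ∂L/∂y = 0 reduces to
    y'' + 169 y = 0.
Its general solution is
    y(x) = A sin(13x) + B cos(13x),
with A, B fixed by the endpoint conditions.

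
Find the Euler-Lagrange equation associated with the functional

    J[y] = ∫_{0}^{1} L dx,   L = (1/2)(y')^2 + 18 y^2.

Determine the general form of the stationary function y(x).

The Lagrangian is L = (1/2)(y')^2 + 18 y^2.
∂L/∂y = 36y.
∂L/∂y' = y'.
The Euler-Lagrange equation d/dx(∂L/∂y') − ∂L/∂y = 0 becomes:
    y'' - 36 y = 0
General solution: y(x) = A e^(6x) + B e^(-6x), where A and B are arbitrary constants fixed by the endpoint conditions.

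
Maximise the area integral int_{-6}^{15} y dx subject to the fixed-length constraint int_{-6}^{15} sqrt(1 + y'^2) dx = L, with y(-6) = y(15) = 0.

Set up the augmented Lagrangian using a multiplier λ for the length constraint:
    F(y, y') = y − λ sqrt(1 + y'^2).
F has no explicit x dependence, so the Beltrami identity yields a first integral
    F − y' ∂F/∂y' = C.
Compute ∂F/∂y' = −λ y' / sqrt(1 + y'^2). Then
    y − λ sqrt(1 + y'^2) + λ y'^2 / sqrt(1 + y'^2) = C
    ⇒  y − λ / sqrt(1 + y'^2) = C.
Solving for y' and integrating gives
    (x − a)^2 + (y − b)^2 = λ^2,
a circular arc of radius λ. The constants a, b are determined by the endpoint conditions y(-6) = y(15) = 0, and λ is fixed implicitly by the length constraint
    ∫_{-6}^{15} sqrt(1 + y'^2) dx = L.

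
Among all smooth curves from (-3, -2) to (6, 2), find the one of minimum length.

Arc-length functional: J[y] = ∫ sqrt(1 + (y')^2) dx.
Lagrangian L = sqrt(1 + (y')^2) has no explicit y dependence, so ∂L/∂y = 0 and the Euler-Lagrange equation gives
    d/dx( y' / sqrt(1 + (y')^2) ) = 0  ⇒  y' / sqrt(1 + (y')^2) = const.
Hence y' is constant, so y(x) is affine.
Fitting the endpoints (-3, -2) and (6, 2):
    slope m = (2 − (-2)) / (6 − (-3)) = 4/9,
    intercept c = (-2) − m·(-3) = -2/3.
Extremal: y(x) = (4/9) x - 2/3.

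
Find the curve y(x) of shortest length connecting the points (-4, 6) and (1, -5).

Arc-length functional: J[y] = ∫ sqrt(1 + (y')^2) dx.
Lagrangian L = sqrt(1 + (y')^2) has no explicit y dependence, so ∂L/∂y = 0 and the Euler-Lagrange equation gives
    d/dx( y' / sqrt(1 + (y')^2) ) = 0  ⇒  y' / sqrt(1 + (y')^2) = const.
Hence y' is constant, so y(x) is affine.
Fitting the endpoints (-4, 6) and (1, -5):
    slope m = ((-5) − 6) / (1 − (-4)) = -11/5,
    intercept c = 6 − m·(-4) = -14/5.
Extremal: y(x) = (-11/5) x - 14/5.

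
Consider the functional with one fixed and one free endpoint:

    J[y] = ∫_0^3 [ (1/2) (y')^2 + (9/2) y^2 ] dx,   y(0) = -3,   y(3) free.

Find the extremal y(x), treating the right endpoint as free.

The Lagrangian L = (1/2) (y')^2 + (9/2) y^2 gives
    ∂L/∂y = 9 y,   ∂L/∂y' = y'.
Euler-Lagrange: y'' − 9 y = 0.
With k = 3, the general solution is
    y(x) = A cosh(3 x) + B sinh(3 x).
Fixed left endpoint y(0) = -3 ⇒ A = -3.
The right endpoint x = 3 is free, so the natural (transversality) condition is ∂L/∂y' |_{x=3} = 0, i.e. y'(3) = 0.
Compute y'(x) = A k sinh(k x) + B k cosh(k x), so
    y'(3) = A k sinh(k·3) + B k cosh(k·3) = 0
    ⇒ B = −A tanh(k·3) = 3 tanh(3·3).
Therefore the extremal is
    y(x) = −3 cosh(3 x) + 3 tanh(3·3) sinh(3 x).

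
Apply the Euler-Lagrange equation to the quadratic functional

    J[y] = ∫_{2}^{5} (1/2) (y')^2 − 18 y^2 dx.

The Lagrangian is L = (1/2) (y')^2 − 18 y^2.
Compute ∂L/∂y = -36y, ∂L/∂y' = y'.
The Euler-Lagrange equation d/dx(∂L/∂y') − ∂L/∂y = 0 reduces to
    y'' + 36 y = 0.
Its general solution is
    y(x) = A sin(6x) + B cos(6x),
with A, B fixed by the endpoint conditions.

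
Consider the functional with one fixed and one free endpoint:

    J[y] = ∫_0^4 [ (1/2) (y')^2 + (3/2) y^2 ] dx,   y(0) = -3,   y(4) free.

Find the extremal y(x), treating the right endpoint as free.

The Lagrangian L = (1/2) (y')^2 + (3/2) y^2 gives
    ∂L/∂y = 3 y,   ∂L/∂y' = y'.
Euler-Lagrange: y'' − 3 y = 0.
With k = sqrt(3), the general solution is
    y(x) = A cosh(sqrt(3) x) + B sinh(sqrt(3) x).
Fixed left endpoint y(0) = -3 ⇒ A = -3.
The right endpoint x = 4 is free, so the natural (transversality) condition is ∂L/∂y' |_{x=4} = 0, i.e. y'(4) = 0.
Compute y'(x) = A k sinh(k x) + B k cosh(k x), so
    y'(4) = A k sinh(k·4) + B k cosh(k·4) = 0
    ⇒ B = −A tanh(k·4) = 3 tanh(sqrt(3)·4).
Therefore the extremal is
    y(x) = −3 cosh(sqrt(3) x) + 3 tanh(sqrt(3)·4) sinh(sqrt(3) x).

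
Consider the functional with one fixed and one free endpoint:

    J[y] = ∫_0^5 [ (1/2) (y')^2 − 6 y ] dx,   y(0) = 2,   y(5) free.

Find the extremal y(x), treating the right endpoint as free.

The Lagrangian L = (1/2) (y')^2 − 6 y gives
    ∂L/∂y = −6,   ∂L/∂y' = y'.
Euler-Lagrange: d/dx(y') − (−6) = 0, i.e. y'' + 6 = 0, so
    y(x) = −(6/2) x^2 + C1 x + C2.
Fixed left endpoint y(0) = 2 ⇒ C2 = 2.
The right endpoint x = 5 is free, so the natural (transversality) condition is ∂L/∂y' |_{x=5} = 0, i.e. y'(5) = 0.
Compute y'(x) = −6 x + C1, so y'(5) = −30 + C1 = 0 ⇒ C1 = 30.
Therefore the extremal is
    y(x) = −3 x^2 + 30 x + 2.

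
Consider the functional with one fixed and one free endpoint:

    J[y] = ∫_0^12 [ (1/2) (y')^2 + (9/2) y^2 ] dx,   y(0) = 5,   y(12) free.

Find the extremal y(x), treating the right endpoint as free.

The Lagrangian L = (1/2) (y')^2 + (9/2) y^2 gives
    ∂L/∂y = 9 y,   ∂L/∂y' = y'.
Euler-Lagrange: y'' − 9 y = 0.
With k = 3, the general solution is
    y(x) = A cosh(3 x) + B sinh(3 x).
Fixed left endpoint y(0) = 5 ⇒ A = 5.
The right endpoint x = 12 is free, so the natural (transversality) condition is ∂L/∂y' |_{x=12} = 0, i.e. y'(12) = 0.
Compute y'(x) = A k sinh(k x) + B k cosh(k x), so
    y'(12) = A k sinh(k·12) + B k cosh(k·12) = 0
    ⇒ B = −A tanh(k·12) = − 5 tanh(3·12).
Therefore the extremal is
    y(x) = 5 cosh(3 x) − 5 tanh(3·12) sinh(3 x).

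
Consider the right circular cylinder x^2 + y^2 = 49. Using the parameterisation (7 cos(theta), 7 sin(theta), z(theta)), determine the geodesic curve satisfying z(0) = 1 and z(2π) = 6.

Parameterise the cylinder of radius R = 7 as
    r(θ) = (7 cos θ, 7 sin θ, z(θ)).
The arc-length element is
    ds = sqrt(49 + (dz/dθ)^2) dθ,
so the Lagrangian is L = sqrt(49 + z'^2).
L depends on z' only, not on z or θ, so ∂L/∂z = 0 and
    ∂L/∂z' = z' / sqrt(49 + z'^2).
The Euler-Lagrange equation gives
    d/dθ( z' / sqrt(49 + z'^2) ) = 0,
so z' is constant. Integrating once:
    z(θ) = a θ + b,
a helix on the cylinder (a straight line when the cylinder is unrolled). The constants a, b are determined by the endpoint conditions.
With endpoint conditions z(0) = 1 and z(2π) = 6: from z(0) = b we get b = 1, and a·2π + 1 = 6 gives a = 5/(2π), so
    z(θ) = (5/(2π)) θ + 1.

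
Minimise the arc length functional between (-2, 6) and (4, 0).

Arc-length functional: J[y] = ∫ sqrt(1 + (y')^2) dx.
Lagrangian L = sqrt(1 + (y')^2) has no explicit y dependence, so ∂L/∂y = 0 and the Euler-Lagrange equation gives
    d/dx( y' / sqrt(1 + (y')^2) ) = 0  ⇒  y' / sqrt(1 + (y')^2) = const.
Hence y' is constant, so y(x) is affine.
Fitting the endpoints (-2, 6) and (4, 0):
    slope m = (0 − 6) / (4 − (-2)) = -1,
    intercept c = 6 − m·(-2) = 4.
Extremal: y(x) = -x + 4.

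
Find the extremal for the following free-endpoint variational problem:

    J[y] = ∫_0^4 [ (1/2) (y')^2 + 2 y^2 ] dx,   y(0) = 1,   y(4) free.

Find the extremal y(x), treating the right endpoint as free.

The Lagrangian L = (1/2) (y')^2 + 2 y^2 gives
    ∂L/∂y = 4 y,   ∂L/∂y' = y'.
Euler-Lagrange: y'' − 4 y = 0.
With k = 2, the general solution is
    y(x) = A cosh(2 x) + B sinh(2 x).
Fixed left endpoint y(0) = 1 ⇒ A = 1.
The right endpoint x = 4 is free, so the natural (transversality) condition is ∂L/∂y' |_{x=4} = 0, i.e. y'(4) = 0.
Compute y'(x) = A k sinh(k x) + B k cosh(k x), so
    y'(4) = A k sinh(k·4) + B k cosh(k·4) = 0
    ⇒ B = −A tanh(k·4) = − tanh(2·4).
Therefore the extremal is
    y(x) = cosh(2 x) − tanh(2·4) sinh(2 x).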